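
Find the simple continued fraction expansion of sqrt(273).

[16; (1, 1, 10, 1, 1, 32)]

Write x_i = (sqrt(273) + m_i)/d_i with (m_0, d_0) = (0, 1). a_0 = floor(sqrt(273)) = 16, since 16^2 = 256 <= 273 < 289 = 17^2.
Iterate m_{i+1} = d_i*a_i - m_i, d_{i+1} = (273 - m_{i+1}^2)/d_i, a_{i+1} = floor((a_0 + m_{i+1})/d_{i+1}):
  m_1 = 1*16 - 0 = 16, d_1 = (273 - 16^2)/1 = 17/1 = 17, a_1 = floor((16 + 16)/17) = 1.
  m_2 = 17*1 - 16 = 1, d_2 = (273 - 1^2)/17 = 272/17 = 16, a_2 = floor((16 + 1)/16) = 1.
  m_3 = 16*1 - 1 = 15, d_3 = (273 - 15^2)/16 = 48/16 = 3, a_3 = floor((16 + 15)/3) = 10.
  m_4 = 3*10 - 15 = 15, d_4 = (273 - 15^2)/3 = 48/3 = 16, a_4 = floor((16 + 15)/16) = 1.
  m_5 = 16*1 - 15 = 1, d_5 = (273 - 1^2)/16 = 272/16 = 17, a_5 = floor((16 + 1)/17) = 1.
  m_6 = 17*1 - 1 = 16, d_6 = (273 - 16^2)/17 = 17/17 = 1, a_6 = floor((16 + 16)/1) = 32.
  m_7 = 1*32 - 16 = 16, d_7 = (273 - 16^2)/1 = 17/1 = 17: (m_7, d_7) = (m_1, d_1) = (16, 17), so from here the quotients repeat a_1, ..., a_6; the period length is 6.
Hence the expansion of sqrt(273) is a_0 = 16 followed by the repeating block 1, 1, 10, 1, 1, 32 (period 6).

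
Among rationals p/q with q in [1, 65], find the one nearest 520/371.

87/62

Expand x = 520/371 as a continued fraction with the Euclidean algorithm:
  520 = 1*371 + 149, so a_0 = 1.
  371 = 2*149 + 73, so a_1 = 2.
  149 = 2*73 + 3, so a_2 = 2.
  73 = 24*3 + 1, so a_3 = 24.
  3 = 3*1 + 0, so a_4 = 3.
so x = [1; 2, 2, 24, 3].
Convergents (p_i = a_i*p_{i-1} + p_{i-2}, q_i = a_i*q_{i-1} + q_{i-2} with p_{-2}=0, p_{-1}=1, q_{-2}=1, q_{-1}=0), until the denominator exceeds 65:
  i=0: a_0=1, p_0 = 1*1 + 0 = 1, q_0 = 1*0 + 1 = 1.
  i=1: a_1=2, p_1 = 2*1 + 1 = 3, q_1 = 2*1 + 0 = 2.
  i=2: a_2=2, p_2 = 2*3 + 1 = 7, q_2 = 2*2 + 1 = 5.
  i=3: a_3=24, p_3 = 24*7 + 3 = 171, q_3 = 24*5 + 2 = 122.
q_3 = 122 > 65, so the last convergent with denominator <= 65 is p_2/q_2 = 7/5.
The closest fraction with denominator <= 65 is either p_2/q_2 or the intermediate fraction (k*p_2 + p_1)/(k*q_2 + q_1) with the largest k >= 1 whose denominator stays <= 65; these approach x as k grows, and every other convergent or intermediate fraction in range is farther away.
Largest k: floor((65 - q_1)/q_2) = floor((65 - 2)/5) = 12.
That gives (12*7 + 3)/(12*5 + 2) = 87/62.
Compare the errors: |x - 7/5| = |520*5 - 7*371|/(371*5) = 3/1855, and |x - 87/62| = |520*62 - 87*371|/(371*62) = 37/23002.
Cross-multiplying, 37*1855 = 68635 < 69006 = 3*23002, so 37/23002 is smaller: the intermediate fraction 87/62 is closer to x than 7/5.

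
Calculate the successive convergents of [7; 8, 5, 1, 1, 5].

Using the convergent recurrence p_i = a_i*p_{i-1} + p_{i-2}, q_i = a_i*q_{i-1} + q_{i-2} with p_{-2}=0, p_{-1}=1, q_{-2}=1, q_{-1}=0:
  i=0: a_0=7, p_0 = 7*1 + 0 = 7, q_0 = 7*0 + 1 = 1.
  i=1: a_1=8, p_1 = 8*7 + 1 = 57, q_1 = 8*1 + 0 = 8.
  i=2: a_2=5, p_2 = 5*57 + 7 = 292, q_2 = 5*8 + 1 = 41.
  i=3: a_3=1, p_3 = 1*292 + 57 = 349, q_3 = 1*41 + 8 = 49.
  i=4: a_4=1, p_4 = 1*349 + 292 = 641, q_4 = 1*49 + 41 = 90.
  i=5: a_5=5, p_5 = 5*641 + 349 = 3554, q_5 = 5*90 + 49 = 499.

7/1, 57/8, 292/41, 349/49, 641/90, 3554/499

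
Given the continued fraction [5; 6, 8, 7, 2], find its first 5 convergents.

Using the convergent recurrence p_i = a_i*p_{i-1} + p_{i-2}, q_i = a_i*q_{i-1} + q_{i-2} with p_{-2}=0, p_{-1}=1, q_{-2}=1, q_{-1}=0:
  i=0: a_0=5, p_0 = 5*1 + 0 = 5, q_0 = 5*0 + 1 = 1.
  i=1: a_1=6, p_1 = 6*5 + 1 = 31, q_1 = 6*1 + 0 = 6.
  i=2: a_2=8, p_2 = 8*31 + 5 = 253, q_2 = 8*6 + 1 = 49.
  i=3: a_3=7, p_3 = 7*253 + 31 = 1802, q_3 = 7*49 + 6 = 349.
  i=4: a_4=2, p_4 = 2*1802 + 253 = 3857, q_4 = 2*349 + 49 = 747.

5/1, 31/6, 253/49, 1802/349, 3857/747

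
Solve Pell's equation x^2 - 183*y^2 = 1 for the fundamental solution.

First expand sqrt(183) as a continued fraction. With x_i = (sqrt(183) + m_i)/d_i and (m_0, d_0) = (0, 1): a_0 = floor(sqrt(183)) = 13, since 13^2 = 169 <= 183 < 196 = 14^2.
Iterate m_{i+1} = d_i*a_i - m_i, d_{i+1} = (183 - m_{i+1}^2)/d_i, a_{i+1} = floor((a_0 + m_{i+1})/d_{i+1}):
  m_1 = 1*13 - 0 = 13, d_1 = (183 - 13^2)/1 = 14/1 = 14, a_1 = floor((13 + 13)/14) = 1.
  m_2 = 14*1 - 13 = 1, d_2 = (183 - 1^2)/14 = 182/14 = 13, a_2 = floor((13 + 1)/13) = 1.
  m_3 = 13*1 - 1 = 12, d_3 = (183 - 12^2)/13 = 39/13 = 3, a_3 = floor((13 + 12)/3) = 8.
  m_4 = 3*8 - 12 = 12, d_4 = (183 - 12^2)/3 = 39/3 = 13, a_4 = floor((13 + 12)/13) = 1.
  m_5 = 13*1 - 12 = 1, d_5 = (183 - 1^2)/13 = 182/13 = 14, a_5 = floor((13 + 1)/14) = 1.
  m_6 = 14*1 - 1 = 13, d_6 = (183 - 13^2)/14 = 14/14 = 1, a_6 = floor((13 + 13)/1) = 26.
  m_7 = 1*26 - 13 = 13, d_7 = (183 - 13^2)/1 = 14/1 = 14: (m_7, d_7) = (m_1, d_1) = (13, 14), so from here the quotients repeat a_1, ..., a_6; the period length is 6.
So sqrt(183) = [13; (1, 1, 8, 1, 1, 26)] with period length k = 6.
k is even, so the fundamental solution of x^2 - 183y^2 = 1 is (p_{k-1}, q_{k-1}) = (p_5, q_5); compute convergents through index 5.
Convergents (p_i = a_i*p_{i-1} + p_{i-2}, q_i = a_i*q_{i-1} + q_{i-2} with p_{-2}=0, p_{-1}=1, q_{-2}=1, q_{-1}=0):
  i=0: a_0=13, p_0 = 13*1 + 0 = 13, q_0 = 13*0 + 1 = 1.
  i=1: a_1=1, p_1 = 1*13 + 1 = 14, q_1 = 1*1 + 0 = 1.
  i=2: a_2=1, p_2 = 1*14 + 13 = 27, q_2 = 1*1 + 1 = 2.
  i=3: a_3=8, p_3 = 8*27 + 14 = 230, q_3 = 8*2 + 1 = 17.
  i=4: a_4=1, p_4 = 1*230 + 27 = 257, q_4 = 1*17 + 2 = 19.
  i=5: a_5=1, p_5 = 1*257 + 230 = 487, q_5 = 1*19 + 17 = 36.
Check: 487^2 - 183*36^2 = 237169 - 237168 = 1, so (x, y) = (487, 36) solves the equation, and by the theorem it is the least positive solution.

(x, y) = (487, 36)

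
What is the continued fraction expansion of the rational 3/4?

[0; 1, 3]

Run the Euclidean algorithm on 3 and 4; the successive quotients are the partial quotients a_0, a_1, ... (each step inverts the fractional part left over by the previous one):
  3 = 0*4 + 3, so a_0 = 0.
  4 = 1*3 + 1, so a_1 = 1.
  3 = 3*1 + 0, so a_2 = 3.
The remainder reaches 0 after 3 divisions, so the expansion has 3 partial quotients, read off in order.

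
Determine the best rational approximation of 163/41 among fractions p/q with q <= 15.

4/1

Expand x = 163/41 as a continued fraction with the Euclidean algorithm:
  163 = 3*41 + 40, so a_0 = 3.
  41 = 1*40 + 1, so a_1 = 1.
  40 = 40*1 + 0, so a_2 = 40.
so x = [3; 1, 40].
Convergents (p_i = a_i*p_{i-1} + p_{i-2}, q_i = a_i*q_{i-1} + q_{i-2} with p_{-2}=0, p_{-1}=1, q_{-2}=1, q_{-1}=0), until the denominator exceeds 15:
  i=0: a_0=3, p_0 = 3*1 + 0 = 3, q_0 = 3*0 + 1 = 1.
  i=1: a_1=1, p_1 = 1*3 + 1 = 4, q_1 = 1*1 + 0 = 1.
  i=2: a_2=40, p_2 = 40*4 + 3 = 163, q_2 = 40*1 + 1 = 41.
q_2 = 41 > 15, so the last convergent with denominator <= 15 is p_1/q_1 = 4/1.
The closest fraction with denominator <= 15 is either p_1/q_1 or the intermediate fraction (k*p_1 + p_0)/(k*q_1 + q_0) with the largest k >= 1 whose denominator stays <= 15; these approach x as k grows, and every other convergent or intermediate fraction in range is farther away.
Largest k: floor((15 - q_0)/q_1) = floor((15 - 1)/1) = 14.
That gives (14*4 + 3)/(14*1 + 1) = 59/15.
Compare the errors: |x - 4/1| = |163*1 - 4*41|/(41*1) = 1/41, and |x - 59/15| = |163*15 - 59*41|/(41*15) = 26/615.
Cross-multiplying, 1*615 = 615 < 1066 = 26*41, so 1/41 is smaller: the convergent 4/1 is closer to x than 59/15.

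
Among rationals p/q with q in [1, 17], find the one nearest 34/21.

Expand x = 34/21 as a continued fraction with the Euclidean algorithm:
  34 = 1*21 + 13, so a_0 = 1.
  21 = 1*13 + 8, so a_1 = 1.
  13 = 1*8 + 5, so a_2 = 1.
  8 = 1*5 + 3, so a_3 = 1.
  5 = 1*3 + 2, so a_4 = 1.
  3 = 1*2 + 1, so a_5 = 1.
  2 = 2*1 + 0, so a_6 = 2.
so x = [1; 1, 1, 1, 1, 1, 2].
Convergents (p_i = a_i*p_{i-1} + p_{i-2}, q_i = a_i*q_{i-1} + q_{i-2} with p_{-2}=0, p_{-1}=1, q_{-2}=1, q_{-1}=0), until the denominator exceeds 17:
  i=0: a_0=1, p_0 = 1*1 + 0 = 1, q_0 = 1*0 + 1 = 1.
  i=1: a_1=1, p_1 = 1*1 + 1 = 2, q_1 = 1*1 + 0 = 1.
  i=2: a_2=1, p_2 = 1*2 + 1 = 3, q_2 = 1*1 + 1 = 2.
  i=3: a_3=1, p_3 = 1*3 + 2 = 5, q_3 = 1*2 + 1 = 3.
  i=4: a_4=1, p_4 = 1*5 + 3 = 8, q_4 = 1*3 + 2 = 5.
  i=5: a_5=1, p_5 = 1*8 + 5 = 13, q_5 = 1*5 + 3 = 8.
  i=6: a_6=2, p_6 = 2*13 + 8 = 34, q_6 = 2*8 + 5 = 21.
q_6 = 21 > 17, so the last convergent with denominator <= 17 is p_5/q_5 = 13/8.
The closest fraction with denominator <= 17 is either p_5/q_5 or the intermediate fraction (k*p_5 + p_4)/(k*q_5 + q_4) with the largest k >= 1 whose denominator stays <= 17; these approach x as k grows, and every other convergent or intermediate fraction in range is farther away.
Largest k: floor((17 - q_4)/q_5) = floor((17 - 5)/8) = 1.
That gives (1*13 + 8)/(1*8 + 5) = 21/13.
Compare the errors: |x - 13/8| = |34*8 - 13*21|/(21*8) = 1/168, and |x - 21/13| = |34*13 - 21*21|/(21*13) = 1/273.
Cross-multiplying, 1*168 = 168 < 273 = 1*273, so 1/273 is smaller: the intermediate fraction 21/13 is closer to x than 13/8.

21/13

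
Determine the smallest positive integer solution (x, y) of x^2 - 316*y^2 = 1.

(x, y) = (12799, 720)

First expand sqrt(316) as a continued fraction. With x_i = (sqrt(316) + m_i)/d_i and (m_0, d_0) = (0, 1): a_0 = floor(sqrt(316)) = 17, since 17^2 = 289 <= 316 < 324 = 18^2.
Iterate m_{i+1} = d_i*a_i - m_i, d_{i+1} = (316 - m_{i+1}^2)/d_i, a_{i+1} = floor((a_0 + m_{i+1})/d_{i+1}):
  m_1 = 1*17 - 0 = 17, d_1 = (316 - 17^2)/1 = 27/1 = 27, a_1 = floor((17 + 17)/27) = 1.
  m_2 = 27*1 - 17 = 10, d_2 = (316 - 10^2)/27 = 216/27 = 8, a_2 = floor((17 + 10)/8) = 3.
  m_3 = 8*3 - 10 = 14, d_3 = (316 - 14^2)/8 = 120/8 = 15, a_3 = floor((17 + 14)/15) = 2.
  m_4 = 15*2 - 14 = 16, d_4 = (316 - 16^2)/15 = 60/15 = 4, a_4 = floor((17 + 16)/4) = 8.
  m_5 = 4*8 - 16 = 16, d_5 = (316 - 16^2)/4 = 60/4 = 15, a_5 = floor((17 + 16)/15) = 2.
  m_6 = 15*2 - 16 = 14, d_6 = (316 - 14^2)/15 = 120/15 = 8, a_6 = floor((17 + 14)/8) = 3.
  m_7 = 8*3 - 14 = 10, d_7 = (316 - 10^2)/8 = 216/8 = 27, a_7 = floor((17 + 10)/27) = 1.
  m_8 = 27*1 - 10 = 17, d_8 = (316 - 17^2)/27 = 27/27 = 1, a_8 = floor((17 + 17)/1) = 34.
  m_9 = 1*34 - 17 = 17, d_9 = (316 - 17^2)/1 = 27/1 = 27: (m_9, d_9) = (m_1, d_1) = (17, 27), so from here the quotients repeat a_1, ..., a_8; the period length is 8.
So sqrt(316) = [17; (1, 3, 2, 8, 2, 3, 1, 34)] with period length k = 8.
k is even, so the fundamental solution of x^2 - 316y^2 = 1 is (p_{k-1}, q_{k-1}) = (p_7, q_7); compute convergents through index 7.
Convergents (p_i = a_i*p_{i-1} + p_{i-2}, q_i = a_i*q_{i-1} + q_{i-2} with p_{-2}=0, p_{-1}=1, q_{-2}=1, q_{-1}=0):
  i=0: a_0=17, p_0 = 17*1 + 0 = 17, q_0 = 17*0 + 1 = 1.
  i=1: a_1=1, p_1 = 1*17 + 1 = 18, q_1 = 1*1 + 0 = 1.
  i=2: a_2=3, p_2 = 3*18 + 17 = 71, q_2 = 3*1 + 1 = 4.
  i=3: a_3=2, p_3 = 2*71 + 18 = 160, q_3 = 2*4 + 1 = 9.
  i=4: a_4=8, p_4 = 8*160 + 71 = 1351, q_4 = 8*9 + 4 = 76.
  i=5: a_5=2, p_5 = 2*1351 + 160 = 2862, q_5 = 2*76 + 9 = 161.
  i=6: a_6=3, p_6 = 3*2862 + 1351 = 9937, q_6 = 3*161 + 76 = 559.
  i=7: a_7=1, p_7 = 1*9937 + 2862 = 12799, q_7 = 1*559 + 161 = 720.
Check: 12799^2 - 316*720^2 = 163814401 - 163814400 = 1, so (x, y) = (12799, 720) solves the equation, and by the theorem it is the least positive solution.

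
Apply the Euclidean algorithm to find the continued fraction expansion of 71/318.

Run the Euclidean algorithm on 71 and 318; the successive quotients are the partial quotients a_0, a_1, ... (each step inverts the fractional part left over by the previous one):
  71 = 0*318 + 71, so a_0 = 0.
  318 = 4*71 + 34, so a_1 = 4.
  71 = 2*34 + 3, so a_2 = 2.
  34 = 11*3 + 1, so a_3 = 11.
  3 = 3*1 + 0, so a_4 = 3.
The remainder reaches 0 after 5 divisions, so the expansion has 5 partial quotients, read off in order.

[0; 4, 2, 11, 3]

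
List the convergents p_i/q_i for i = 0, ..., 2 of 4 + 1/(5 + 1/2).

Using the convergent recurrence p_i = a_i*p_{i-1} + p_{i-2}, q_i = a_i*q_{i-1} + q_{i-2} with p_{-2}=0, p_{-1}=1, q_{-2}=1, q_{-1}=0:
  i=0: a_0=4, p_0 = 4*1 + 0 = 4, q_0 = 4*0 + 1 = 1.
  i=1: a_1=5, p_1 = 5*4 + 1 = 21, q_1 = 5*1 + 0 = 5.
  i=2: a_2=2, p_2 = 2*21 + 4 = 46, q_2 = 2*5 + 1 = 11.

4/1, 21/5, 46/11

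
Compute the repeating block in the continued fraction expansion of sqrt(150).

[12; (4, 24)]

Write x_i = (sqrt(150) + m_i)/d_i with (m_0, d_0) = (0, 1). a_0 = floor(sqrt(150)) = 12, since 12^2 = 144 <= 150 < 169 = 13^2.
Iterate m_{i+1} = d_i*a_i - m_i, d_{i+1} = (150 - m_{i+1}^2)/d_i, a_{i+1} = floor((a_0 + m_{i+1})/d_{i+1}):
  m_1 = 1*12 - 0 = 12, d_1 = (150 - 12^2)/1 = 6/1 = 6, a_1 = floor((12 + 12)/6) = 4.
  m_2 = 6*4 - 12 = 12, d_2 = (150 - 12^2)/6 = 6/6 = 1, a_2 = floor((12 + 12)/1) = 24.
  m_3 = 1*24 - 12 = 12, d_3 = (150 - 12^2)/1 = 6/1 = 6: (m_3, d_3) = (m_1, d_1) = (12, 6), so from here the quotients repeat a_1, a_2; the period length is 2.
Hence the expansion of sqrt(150) is a_0 = 12 followed by the repeating block 4, 24 (period 2).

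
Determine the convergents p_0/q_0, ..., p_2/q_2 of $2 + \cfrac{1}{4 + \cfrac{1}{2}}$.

2/1, 9/4, 20/9

Using the convergent recurrence p_i = a_i*p_{i-1} + p_{i-2}, q_i = a_i*q_{i-1} + q_{i-2} with p_{-2}=0, p_{-1}=1, q_{-2}=1, q_{-1}=0:
  i=0: a_0=2, p_0 = 2*1 + 0 = 2, q_0 = 2*0 + 1 = 1.
  i=1: a_1=4, p_1 = 4*2 + 1 = 9, q_1 = 4*1 + 0 = 4.
  i=2: a_2=2, p_2 = 2*9 + 2 = 20, q_2 = 2*4 + 1 = 9.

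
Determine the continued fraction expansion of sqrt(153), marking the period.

[12; (2, 1, 2, 2, 2, 1, 2, 24)]

Write x_i = (sqrt(153) + m_i)/d_i with (m_0, d_0) = (0, 1). a_0 = floor(sqrt(153)) = 12, since 12^2 = 144 <= 153 < 169 = 13^2.
Iterate m_{i+1} = d_i*a_i - m_i, d_{i+1} = (153 - m_{i+1}^2)/d_i, a_{i+1} = floor((a_0 + m_{i+1})/d_{i+1}):
  m_1 = 1*12 - 0 = 12, d_1 = (153 - 12^2)/1 = 9/1 = 9, a_1 = floor((12 + 12)/9) = 2.
  m_2 = 9*2 - 12 = 6, d_2 = (153 - 6^2)/9 = 117/9 = 13, a_2 = floor((12 + 6)/13) = 1.
  m_3 = 13*1 - 6 = 7, d_3 = (153 - 7^2)/13 = 104/13 = 8, a_3 = floor((12 + 7)/8) = 2.
  m_4 = 8*2 - 7 = 9, d_4 = (153 - 9^2)/8 = 72/8 = 9, a_4 = floor((12 + 9)/9) = 2.
  m_5 = 9*2 - 9 = 9, d_5 = (153 - 9^2)/9 = 72/9 = 8, a_5 = floor((12 + 9)/8) = 2.
  m_6 = 8*2 - 9 = 7, d_6 = (153 - 7^2)/8 = 104/8 = 13, a_6 = floor((12 + 7)/13) = 1.
  m_7 = 13*1 - 7 = 6, d_7 = (153 - 6^2)/13 = 117/13 = 9, a_7 = floor((12 + 6)/9) = 2.
  m_8 = 9*2 - 6 = 12, d_8 = (153 - 12^2)/9 = 9/9 = 1, a_8 = floor((12 + 12)/1) = 24.
  m_9 = 1*24 - 12 = 12, d_9 = (153 - 12^2)/1 = 9/1 = 9: (m_9, d_9) = (m_1, d_1) = (12, 9), so from here the quotients repeat a_1, ..., a_8; the period length is 8.
Hence the expansion of sqrt(153) is a_0 = 12 followed by the repeating block 2, 1, 2, 2, 2, 1, 2, 24 (period 8).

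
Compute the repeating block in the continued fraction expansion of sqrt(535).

Write x_i = (sqrt(535) + m_i)/d_i with (m_0, d_0) = (0, 1). a_0 = floor(sqrt(535)) = 23, since 23^2 = 529 <= 535 < 576 = 24^2.
Iterate m_{i+1} = d_i*a_i - m_i, d_{i+1} = (535 - m_{i+1}^2)/d_i, a_{i+1} = floor((a_0 + m_{i+1})/d_{i+1}):
  m_1 = 1*23 - 0 = 23, d_1 = (535 - 23^2)/1 = 6/1 = 6, a_1 = floor((23 + 23)/6) = 7.
  m_2 = 6*7 - 23 = 19, d_2 = (535 - 19^2)/6 = 174/6 = 29, a_2 = floor((23 + 19)/29) = 1.
  m_3 = 29*1 - 19 = 10, d_3 = (535 - 10^2)/29 = 435/29 = 15, a_3 = floor((23 + 10)/15) = 2.
  m_4 = 15*2 - 10 = 20, d_4 = (535 - 20^2)/15 = 135/15 = 9, a_4 = floor((23 + 20)/9) = 4.
  m_5 = 9*4 - 20 = 16, d_5 = (535 - 16^2)/9 = 279/9 = 31, a_5 = floor((23 + 16)/31) = 1.
  m_6 = 31*1 - 16 = 15, d_6 = (535 - 15^2)/31 = 310/31 = 10, a_6 = floor((23 + 15)/10) = 3.
  m_7 = 10*3 - 15 = 15, d_7 = (535 - 15^2)/10 = 310/10 = 31, a_7 = floor((23 + 15)/31) = 1.
  m_8 = 31*1 - 15 = 16, d_8 = (535 - 16^2)/31 = 279/31 = 9, a_8 = floor((23 + 16)/9) = 4.
  m_9 = 9*4 - 16 = 20, d_9 = (535 - 20^2)/9 = 135/9 = 15, a_9 = floor((23 + 20)/15) = 2.
  m_10 = 15*2 - 20 = 10, d_10 = (535 - 10^2)/15 = 435/15 = 29, a_10 = floor((23 + 10)/29) = 1.
  m_11 = 29*1 - 10 = 19, d_11 = (535 - 19^2)/29 = 174/29 = 6, a_11 = floor((23 + 19)/6) = 7.
  m_12 = 6*7 - 19 = 23, d_12 = (535 - 23^2)/6 = 6/6 = 1, a_12 = floor((23 + 23)/1) = 46.
  m_13 = 1*46 - 23 = 23, d_13 = (535 - 23^2)/1 = 6/1 = 6: (m_13, d_13) = (m_1, d_1) = (23, 6), so from here the quotients repeat a_1, ..., a_12; the period length is 12.
Hence the expansion of sqrt(535) is a_0 = 23 followed by the repeating block 7, 1, 2, 4, 1, 3, 1, 4, 2, 1, 7, 46 (period 12).

[23; (7, 1, 2, 4, 1, 3, 1, 4, 2, 1, 7, 46)]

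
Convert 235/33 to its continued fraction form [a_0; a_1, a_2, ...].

[7; 8, 4]

Run the Euclidean algorithm on 235 and 33; the successive quotients are the partial quotients a_0, a_1, ... (each step inverts the fractional part left over by the previous one):
  235 = 7*33 + 4, so a_0 = 7.
  33 = 8*4 + 1, so a_1 = 8.
  4 = 4*1 + 0, so a_2 = 4.
The remainder reaches 0 after 3 divisions, so the expansion has 3 partial quotients, read off in order.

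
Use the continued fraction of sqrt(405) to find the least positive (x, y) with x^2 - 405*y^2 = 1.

(x, y) = (161, 8)

First expand sqrt(405) as a continued fraction. With x_i = (sqrt(405) + m_i)/d_i and (m_0, d_0) = (0, 1): a_0 = floor(sqrt(405)) = 20, since 20^2 = 400 <= 405 < 441 = 21^2.
Iterate m_{i+1} = d_i*a_i - m_i, d_{i+1} = (405 - m_{i+1}^2)/d_i, a_{i+1} = floor((a_0 + m_{i+1})/d_{i+1}):
  m_1 = 1*20 - 0 = 20, d_1 = (405 - 20^2)/1 = 5/1 = 5, a_1 = floor((20 + 20)/5) = 8.
  m_2 = 5*8 - 20 = 20, d_2 = (405 - 20^2)/5 = 5/5 = 1, a_2 = floor((20 + 20)/1) = 40.
  m_3 = 1*40 - 20 = 20, d_3 = (405 - 20^2)/1 = 5/1 = 5: (m_3, d_3) = (m_1, d_1) = (20, 5), so from here the quotients repeat a_1, a_2; the period length is 2.
So sqrt(405) = [20; (8, 40)] with period length k = 2.
k is even, so the fundamental solution of x^2 - 405y^2 = 1 is (p_{k-1}, q_{k-1}) = (p_1, q_1); compute convergents through index 1.
Convergents (p_i = a_i*p_{i-1} + p_{i-2}, q_i = a_i*q_{i-1} + q_{i-2} with p_{-2}=0, p_{-1}=1, q_{-2}=1, q_{-1}=0):
  i=0: a_0=20, p_0 = 20*1 + 0 = 20, q_0 = 20*0 + 1 = 1.
  i=1: a_1=8, p_1 = 8*20 + 1 = 161, q_1 = 8*1 + 0 = 8.
Check: 161^2 - 405*8^2 = 25921 - 25920 = 1, so (x, y) = (161, 8) solves the equation, and by the theorem it is the least positive solution.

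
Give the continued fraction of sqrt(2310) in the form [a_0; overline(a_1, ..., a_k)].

Write x_i = (sqrt(2310) + m_i)/d_i with (m_0, d_0) = (0, 1). a_0 = floor(sqrt(2310)) = 48, since 48^2 = 2304 <= 2310 < 2401 = 49^2.
Iterate m_{i+1} = d_i*a_i - m_i, d_{i+1} = (2310 - m_{i+1}^2)/d_i, a_{i+1} = floor((a_0 + m_{i+1})/d_{i+1}):
  m_1 = 1*48 - 0 = 48, d_1 = (2310 - 48^2)/1 = 6/1 = 6, a_1 = floor((48 + 48)/6) = 16.
  m_2 = 6*16 - 48 = 48, d_2 = (2310 - 48^2)/6 = 6/6 = 1, a_2 = floor((48 + 48)/1) = 96.
  m_3 = 1*96 - 48 = 48, d_3 = (2310 - 48^2)/1 = 6/1 = 6: (m_3, d_3) = (m_1, d_1) = (48, 6), so from here the quotients repeat a_1, a_2; the period length is 2.
Hence the expansion of sqrt(2310) is a_0 = 48 followed by the repeating block 16, 96 (period 2).

[48; overline(16, 96)]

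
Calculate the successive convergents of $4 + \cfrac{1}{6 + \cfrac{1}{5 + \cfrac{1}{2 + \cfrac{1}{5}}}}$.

4/1, 25/6, 129/31, 283/68, 1544/371

Using the convergent recurrence p_i = a_i*p_{i-1} + p_{i-2}, q_i = a_i*q_{i-1} + q_{i-2} with p_{-2}=0, p_{-1}=1, q_{-2}=1, q_{-1}=0:
  i=0: a_0=4, p_0 = 4*1 + 0 = 4, q_0 = 4*0 + 1 = 1.
  i=1: a_1=6, p_1 = 6*4 + 1 = 25, q_1 = 6*1 + 0 = 6.
  i=2: a_2=5, p_2 = 5*25 + 4 = 129, q_2 = 5*6 + 1 = 31.
  i=3: a_3=2, p_3 = 2*129 + 25 = 283, q_3 = 2*31 + 6 = 68.
  i=4: a_4=5, p_4 = 5*283 + 129 = 1544, q_4 = 5*68 + 31 = 371.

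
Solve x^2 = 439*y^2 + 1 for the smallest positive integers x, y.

First expand sqrt(439) as a continued fraction. With x_i = (sqrt(439) + m_i)/d_i and (m_0, d_0) = (0, 1): a_0 = floor(sqrt(439)) = 20, since 20^2 = 400 <= 439 < 441 = 21^2.
Iterate m_{i+1} = d_i*a_i - m_i, d_{i+1} = (439 - m_{i+1}^2)/d_i, a_{i+1} = floor((a_0 + m_{i+1})/d_{i+1}):
  m_1 = 1*20 - 0 = 20, d_1 = (439 - 20^2)/1 = 39/1 = 39, a_1 = floor((20 + 20)/39) = 1.
  m_2 = 39*1 - 20 = 19, d_2 = (439 - 19^2)/39 = 78/39 = 2, a_2 = floor((20 + 19)/2) = 19.
  m_3 = 2*19 - 19 = 19, d_3 = (439 - 19^2)/2 = 78/2 = 39, a_3 = floor((20 + 19)/39) = 1.
  m_4 = 39*1 - 19 = 20, d_4 = (439 - 20^2)/39 = 39/39 = 1, a_4 = floor((20 + 20)/1) = 40.
  m_5 = 1*40 - 20 = 20, d_5 = (439 - 20^2)/1 = 39/1 = 39: (m_5, d_5) = (m_1, d_1) = (20, 39), so from here the quotients repeat a_1, ..., a_4; the period length is 4.
So sqrt(439) = [20; (1, 19, 1, 40)] with period length k = 4.
k is even, so the fundamental solution of x^2 - 439y^2 = 1 is (p_{k-1}, q_{k-1}) = (p_3, q_3); compute convergents through index 3.
Convergents (p_i = a_i*p_{i-1} + p_{i-2}, q_i = a_i*q_{i-1} + q_{i-2} with p_{-2}=0, p_{-1}=1, q_{-2}=1, q_{-1}=0):
  i=0: a_0=20, p_0 = 20*1 + 0 = 20, q_0 = 20*0 + 1 = 1.
  i=1: a_1=1, p_1 = 1*20 + 1 = 21, q_1 = 1*1 + 0 = 1.
  i=2: a_2=19, p_2 = 19*21 + 20 = 419, q_2 = 19*1 + 1 = 20.
  i=3: a_3=1, p_3 = 1*419 + 21 = 440, q_3 = 1*20 + 1 = 21.
Check: 440^2 - 439*21^2 = 193600 - 193599 = 1, so (x, y) = (440, 21) solves the equation, and by the theorem it is the least positive solution.

(x, y) = (440, 21)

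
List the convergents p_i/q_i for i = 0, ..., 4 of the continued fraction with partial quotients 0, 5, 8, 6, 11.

Using the convergent recurrence p_i = a_i*p_{i-1} + p_{i-2}, q_i = a_i*q_{i-1} + q_{i-2} with p_{-2}=0, p_{-1}=1, q_{-2}=1, q_{-1}=0:
  i=0: a_0=0, p_0 = 0*1 + 0 = 0, q_0 = 0*0 + 1 = 1.
  i=1: a_1=5, p_1 = 5*0 + 1 = 1, q_1 = 5*1 + 0 = 5.
  i=2: a_2=8, p_2 = 8*1 + 0 = 8, q_2 = 8*5 + 1 = 41.
  i=3: a_3=6, p_3 = 6*8 + 1 = 49, q_3 = 6*41 + 5 = 251.
  i=4: a_4=11, p_4 = 11*49 + 8 = 547, q_4 = 11*251 + 41 = 2802.

0/1, 1/5, 8/41, 49/251, 547/2802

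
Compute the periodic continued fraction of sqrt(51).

[7; (7, 14)]

Write x_i = (sqrt(51) + m_i)/d_i with (m_0, d_0) = (0, 1). a_0 = floor(sqrt(51)) = 7, since 7^2 = 49 <= 51 < 64 = 8^2.
Iterate m_{i+1} = d_i*a_i - m_i, d_{i+1} = (51 - m_{i+1}^2)/d_i, a_{i+1} = floor((a_0 + m_{i+1})/d_{i+1}):
  m_1 = 1*7 - 0 = 7, d_1 = (51 - 7^2)/1 = 2/1 = 2, a_1 = floor((7 + 7)/2) = 7.
  m_2 = 2*7 - 7 = 7, d_2 = (51 - 7^2)/2 = 2/2 = 1, a_2 = floor((7 + 7)/1) = 14.
  m_3 = 1*14 - 7 = 7, d_3 = (51 - 7^2)/1 = 2/1 = 2: (m_3, d_3) = (m_1, d_1) = (7, 2), so from here the quotients repeat a_1, a_2; the period length is 2.
Hence the expansion of sqrt(51) is a_0 = 7 followed by the repeating block 7, 14 (period 2).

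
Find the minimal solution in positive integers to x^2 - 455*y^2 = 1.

(x, y) = (64, 3)

First expand sqrt(455) as a continued fraction. With x_i = (sqrt(455) + m_i)/d_i and (m_0, d_0) = (0, 1): a_0 = floor(sqrt(455)) = 21, since 21^2 = 441 <= 455 < 484 = 22^2.
Iterate m_{i+1} = d_i*a_i - m_i, d_{i+1} = (455 - m_{i+1}^2)/d_i, a_{i+1} = floor((a_0 + m_{i+1})/d_{i+1}):
  m_1 = 1*21 - 0 = 21, d_1 = (455 - 21^2)/1 = 14/1 = 14, a_1 = floor((21 + 21)/14) = 3.
  m_2 = 14*3 - 21 = 21, d_2 = (455 - 21^2)/14 = 14/14 = 1, a_2 = floor((21 + 21)/1) = 42.
  m_3 = 1*42 - 21 = 21, d_3 = (455 - 21^2)/1 = 14/1 = 14: (m_3, d_3) = (m_1, d_1) = (21, 14), so from here the quotients repeat a_1, a_2; the period length is 2.
So sqrt(455) = [21; (3, 42)] with period length k = 2.
k is even, so the fundamental solution of x^2 - 455y^2 = 1 is (p_{k-1}, q_{k-1}) = (p_1, q_1); compute convergents through index 1.
Convergents (p_i = a_i*p_{i-1} + p_{i-2}, q_i = a_i*q_{i-1} + q_{i-2} with p_{-2}=0, p_{-1}=1, q_{-2}=1, q_{-1}=0):
  i=0: a_0=21, p_0 = 21*1 + 0 = 21, q_0 = 21*0 + 1 = 1.
  i=1: a_1=3, p_1 = 3*21 + 1 = 64, q_1 = 3*1 + 0 = 3.
Check: 64^2 - 455*3^2 = 4096 - 4095 = 1, so (x, y) = (64, 3) solves the equation, and by the theorem it is the least positive solution.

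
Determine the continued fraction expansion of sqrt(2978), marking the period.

Write x_i = (sqrt(2978) + m_i)/d_i with (m_0, d_0) = (0, 1). a_0 = floor(sqrt(2978)) = 54, since 54^2 = 2916 <= 2978 < 3025 = 55^2.
Iterate m_{i+1} = d_i*a_i - m_i, d_{i+1} = (2978 - m_{i+1}^2)/d_i, a_{i+1} = floor((a_0 + m_{i+1})/d_{i+1}):
  m_1 = 1*54 - 0 = 54, d_1 = (2978 - 54^2)/1 = 62/1 = 62, a_1 = floor((54 + 54)/62) = 1.
  m_2 = 62*1 - 54 = 8, d_2 = (2978 - 8^2)/62 = 2914/62 = 47, a_2 = floor((54 + 8)/47) = 1.
  m_3 = 47*1 - 8 = 39, d_3 = (2978 - 39^2)/47 = 1457/47 = 31, a_3 = floor((54 + 39)/31) = 3.
  m_4 = 31*3 - 39 = 54, d_4 = (2978 - 54^2)/31 = 62/31 = 2, a_4 = floor((54 + 54)/2) = 54.
  m_5 = 2*54 - 54 = 54, d_5 = (2978 - 54^2)/2 = 62/2 = 31, a_5 = floor((54 + 54)/31) = 3.
  m_6 = 31*3 - 54 = 39, d_6 = (2978 - 39^2)/31 = 1457/31 = 47, a_6 = floor((54 + 39)/47) = 1.
  m_7 = 47*1 - 39 = 8, d_7 = (2978 - 8^2)/47 = 2914/47 = 62, a_7 = floor((54 + 8)/62) = 1.
  m_8 = 62*1 - 8 = 54, d_8 = (2978 - 54^2)/62 = 62/62 = 1, a_8 = floor((54 + 54)/1) = 108.
  m_9 = 1*108 - 54 = 54, d_9 = (2978 - 54^2)/1 = 62/1 = 62: (m_9, d_9) = (m_1, d_1) = (54, 62), so from here the quotients repeat a_1, ..., a_8; the period length is 8.
Hence the expansion of sqrt(2978) is a_0 = 54 followed by the repeating block 1, 1, 3, 54, 3, 1, 1, 108 (period 8).

[54; (1, 1, 3, 54, 3, 1, 1, 108)]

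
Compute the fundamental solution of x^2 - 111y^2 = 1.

First expand sqrt(111) as a continued fraction. With x_i = (sqrt(111) + m_i)/d_i and (m_0, d_0) = (0, 1): a_0 = floor(sqrt(111)) = 10, since 10^2 = 100 <= 111 < 121 = 11^2.
Iterate m_{i+1} = d_i*a_i - m_i, d_{i+1} = (111 - m_{i+1}^2)/d_i, a_{i+1} = floor((a_0 + m_{i+1})/d_{i+1}):
  m_1 = 1*10 - 0 = 10, d_1 = (111 - 10^2)/1 = 11/1 = 11, a_1 = floor((10 + 10)/11) = 1.
  m_2 = 11*1 - 10 = 1, d_2 = (111 - 1^2)/11 = 110/11 = 10, a_2 = floor((10 + 1)/10) = 1.
  m_3 = 10*1 - 1 = 9, d_3 = (111 - 9^2)/10 = 30/10 = 3, a_3 = floor((10 + 9)/3) = 6.
  m_4 = 3*6 - 9 = 9, d_4 = (111 - 9^2)/3 = 30/3 = 10, a_4 = floor((10 + 9)/10) = 1.
  m_5 = 10*1 - 9 = 1, d_5 = (111 - 1^2)/10 = 110/10 = 11, a_5 = floor((10 + 1)/11) = 1.
  m_6 = 11*1 - 1 = 10, d_6 = (111 - 10^2)/11 = 11/11 = 1, a_6 = floor((10 + 10)/1) = 20.
  m_7 = 1*20 - 10 = 10, d_7 = (111 - 10^2)/1 = 11/1 = 11: (m_7, d_7) = (m_1, d_1) = (10, 11), so from here the quotients repeat a_1, ..., a_6; the period length is 6.
So sqrt(111) = [10; (1, 1, 6, 1, 1, 20)] with period length k = 6.
k is even, so the fundamental solution of x^2 - 111y^2 = 1 is (p_{k-1}, q_{k-1}) = (p_5, q_5); compute convergents through index 5.
Convergents (p_i = a_i*p_{i-1} + p_{i-2}, q_i = a_i*q_{i-1} + q_{i-2} with p_{-2}=0, p_{-1}=1, q_{-2}=1, q_{-1}=0):
  i=0: a_0=10, p_0 = 10*1 + 0 = 10, q_0 = 10*0 + 1 = 1.
  i=1: a_1=1, p_1 = 1*10 + 1 = 11, q_1 = 1*1 + 0 = 1.
  i=2: a_2=1, p_2 = 1*11 + 10 = 21, q_2 = 1*1 + 1 = 2.
  i=3: a_3=6, p_3 = 6*21 + 11 = 137, q_3 = 6*2 + 1 = 13.
  i=4: a_4=1, p_4 = 1*137 + 21 = 158, q_4 = 1*13 + 2 = 15.
  i=5: a_5=1, p_5 = 1*158 + 137 = 295, q_5 = 1*15 + 13 = 28.
Check: 295^2 - 111*28^2 = 87025 - 87024 = 1, so (x, y) = (295, 28) solves the equation, and by the theorem it is the least positive solution.

(x, y) = (295, 28)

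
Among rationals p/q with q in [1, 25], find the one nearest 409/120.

Expand x = 409/120 as a continued fraction with the Euclidean algorithm:
  409 = 3*120 + 49, so a_0 = 3.
  120 = 2*49 + 22, so a_1 = 2.
  49 = 2*22 + 5, so a_2 = 2.
  22 = 4*5 + 2, so a_3 = 4.
  5 = 2*2 + 1, so a_4 = 2.
  2 = 2*1 + 0, so a_5 = 2.
so x = [3; 2, 2, 4, 2, 2].
Convergents (p_i = a_i*p_{i-1} + p_{i-2}, q_i = a_i*q_{i-1} + q_{i-2} with p_{-2}=0, p_{-1}=1, q_{-2}=1, q_{-1}=0), until the denominator exceeds 25:
  i=0: a_0=3, p_0 = 3*1 + 0 = 3, q_0 = 3*0 + 1 = 1.
  i=1: a_1=2, p_1 = 2*3 + 1 = 7, q_1 = 2*1 + 0 = 2.
  i=2: a_2=2, p_2 = 2*7 + 3 = 17, q_2 = 2*2 + 1 = 5.
  i=3: a_3=4, p_3 = 4*17 + 7 = 75, q_3 = 4*5 + 2 = 22.
  i=4: a_4=2, p_4 = 2*75 + 17 = 167, q_4 = 2*22 + 5 = 49.
q_4 = 49 > 25, so the last convergent with denominator <= 25 is p_3/q_3 = 75/22.
The closest fraction with denominator <= 25 is either p_3/q_3 or the intermediate fraction (k*p_3 + p_2)/(k*q_3 + q_2) with the largest k >= 1 whose denominator stays <= 25; these approach x as k grows, and every other convergent or intermediate fraction in range is farther away.
Largest k: floor((25 - q_2)/q_3) = floor((25 - 5)/22) = 0.
Since k = 0, no intermediate fraction beyond p_3/q_3 has denominator <= 25, so the convergent 75/22 is the closest (its error is |409*22 - 75*120|/(120*22) = 2/2640).

75/22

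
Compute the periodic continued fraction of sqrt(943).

[30; (1, 2, 2, 2, 1, 60)]

Write x_i = (sqrt(943) + m_i)/d_i with (m_0, d_0) = (0, 1). a_0 = floor(sqrt(943)) = 30, since 30^2 = 900 <= 943 < 961 = 31^2.
Iterate m_{i+1} = d_i*a_i - m_i, d_{i+1} = (943 - m_{i+1}^2)/d_i, a_{i+1} = floor((a_0 + m_{i+1})/d_{i+1}):
  m_1 = 1*30 - 0 = 30, d_1 = (943 - 30^2)/1 = 43/1 = 43, a_1 = floor((30 + 30)/43) = 1.
  m_2 = 43*1 - 30 = 13, d_2 = (943 - 13^2)/43 = 774/43 = 18, a_2 = floor((30 + 13)/18) = 2.
  m_3 = 18*2 - 13 = 23, d_3 = (943 - 23^2)/18 = 414/18 = 23, a_3 = floor((30 + 23)/23) = 2.
  m_4 = 23*2 - 23 = 23, d_4 = (943 - 23^2)/23 = 414/23 = 18, a_4 = floor((30 + 23)/18) = 2.
  m_5 = 18*2 - 23 = 13, d_5 = (943 - 13^2)/18 = 774/18 = 43, a_5 = floor((30 + 13)/43) = 1.
  m_6 = 43*1 - 13 = 30, d_6 = (943 - 30^2)/43 = 43/43 = 1, a_6 = floor((30 + 30)/1) = 60.
  m_7 = 1*60 - 30 = 30, d_7 = (943 - 30^2)/1 = 43/1 = 43: (m_7, d_7) = (m_1, d_1) = (30, 43), so from here the quotients repeat a_1, ..., a_6; the period length is 6.
Hence the expansion of sqrt(943) is a_0 = 30 followed by the repeating block 1, 2, 2, 2, 1, 60 (period 6).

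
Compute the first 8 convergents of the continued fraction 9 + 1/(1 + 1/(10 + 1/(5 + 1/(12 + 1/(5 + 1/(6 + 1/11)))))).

Using the convergent recurrence p_i = a_i*p_{i-1} + p_{i-2}, q_i = a_i*q_{i-1} + q_{i-2} with p_{-2}=0, p_{-1}=1, q_{-2}=1, q_{-1}=0:
  i=0: a_0=9, p_0 = 9*1 + 0 = 9, q_0 = 9*0 + 1 = 1.
  i=1: a_1=1, p_1 = 1*9 + 1 = 10, q_1 = 1*1 + 0 = 1.
  i=2: a_2=10, p_2 = 10*10 + 9 = 109, q_2 = 10*1 + 1 = 11.
  i=3: a_3=5, p_3 = 5*109 + 10 = 555, q_3 = 5*11 + 1 = 56.
  i=4: a_4=12, p_4 = 12*555 + 109 = 6769, q_4 = 12*56 + 11 = 683.
  i=5: a_5=5, p_5 = 5*6769 + 555 = 34400, q_5 = 5*683 + 56 = 3471.
  i=6: a_6=6, p_6 = 6*34400 + 6769 = 213169, q_6 = 6*3471 + 683 = 21509.
  i=7: a_7=11, p_7 = 11*213169 + 34400 = 2379259, q_7 = 11*21509 + 3471 = 240070.

9/1, 10/1, 109/11, 555/56, 6769/683, 34400/3471, 213169/21509, 2379259/240070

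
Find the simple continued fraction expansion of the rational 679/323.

[2; 9, 1, 3, 1, 2, 2]

Run the Euclidean algorithm on 679 and 323; the successive quotients are the partial quotients a_0, a_1, ... (each step inverts the fractional part left over by the previous one):
  679 = 2*323 + 33, so a_0 = 2.
  323 = 9*33 + 26, so a_1 = 9.
  33 = 1*26 + 7, so a_2 = 1.
  26 = 3*7 + 5, so a_3 = 3.
  7 = 1*5 + 2, so a_4 = 1.
  5 = 2*2 + 1, so a_5 = 2.
  2 = 2*1 + 0, so a_6 = 2.
The remainder reaches 0 after 7 divisions, so the expansion has 7 partial quotients, read off in order.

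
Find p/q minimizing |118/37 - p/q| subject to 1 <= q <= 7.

Expand x = 118/37 as a continued fraction with the Euclidean algorithm:
  118 = 3*37 + 7, so a_0 = 3.
  37 = 5*7 + 2, so a_1 = 5.
  7 = 3*2 + 1, so a_2 = 3.
  2 = 2*1 + 0, so a_3 = 2.
so x = [3; 5, 3, 2].
Convergents (p_i = a_i*p_{i-1} + p_{i-2}, q_i = a_i*q_{i-1} + q_{i-2} with p_{-2}=0, p_{-1}=1, q_{-2}=1, q_{-1}=0), until the denominator exceeds 7:
  i=0: a_0=3, p_0 = 3*1 + 0 = 3, q_0 = 3*0 + 1 = 1.
  i=1: a_1=5, p_1 = 5*3 + 1 = 16, q_1 = 5*1 + 0 = 5.
  i=2: a_2=3, p_2 = 3*16 + 3 = 51, q_2 = 3*5 + 1 = 16.
q_2 = 16 > 7, so the last convergent with denominator <= 7 is p_1/q_1 = 16/5.
The closest fraction with denominator <= 7 is either p_1/q_1 or the intermediate fraction (k*p_1 + p_0)/(k*q_1 + q_0) with the largest k >= 1 whose denominator stays <= 7; these approach x as k grows, and every other convergent or intermediate fraction in range is farther away.
Largest k: floor((7 - q_0)/q_1) = floor((7 - 1)/5) = 1.
That gives (1*16 + 3)/(1*5 + 1) = 19/6.
Compare the errors: |x - 16/5| = |118*5 - 16*37|/(37*5) = 2/185, and |x - 19/6| = |118*6 - 19*37|/(37*6) = 5/222.
Cross-multiplying, 2*222 = 444 < 925 = 5*185, so 2/185 is smaller: the convergent 16/5 is closer to x than 19/6.

16/5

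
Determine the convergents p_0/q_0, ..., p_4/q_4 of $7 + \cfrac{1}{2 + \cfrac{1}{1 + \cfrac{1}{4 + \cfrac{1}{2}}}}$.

7/1, 15/2, 22/3, 103/14, 228/31

Using the convergent recurrence p_i = a_i*p_{i-1} + p_{i-2}, q_i = a_i*q_{i-1} + q_{i-2} with p_{-2}=0, p_{-1}=1, q_{-2}=1, q_{-1}=0:
  i=0: a_0=7, p_0 = 7*1 + 0 = 7, q_0 = 7*0 + 1 = 1.
  i=1: a_1=2, p_1 = 2*7 + 1 = 15, q_1 = 2*1 + 0 = 2.
  i=2: a_2=1, p_2 = 1*15 + 7 = 22, q_2 = 1*2 + 1 = 3.
  i=3: a_3=4, p_3 = 4*22 + 15 = 103, q_3 = 4*3 + 2 = 14.
  i=4: a_4=2, p_4 = 2*103 + 22 = 228, q_4 = 2*14 + 3 = 31.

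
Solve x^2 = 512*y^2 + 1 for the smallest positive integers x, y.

First expand sqrt(512) as a continued fraction. With x_i = (sqrt(512) + m_i)/d_i and (m_0, d_0) = (0, 1): a_0 = floor(sqrt(512)) = 22, since 22^2 = 484 <= 512 < 529 = 23^2.
Iterate m_{i+1} = d_i*a_i - m_i, d_{i+1} = (512 - m_{i+1}^2)/d_i, a_{i+1} = floor((a_0 + m_{i+1})/d_{i+1}):
  m_1 = 1*22 - 0 = 22, d_1 = (512 - 22^2)/1 = 28/1 = 28, a_1 = floor((22 + 22)/28) = 1.
  m_2 = 28*1 - 22 = 6, d_2 = (512 - 6^2)/28 = 476/28 = 17, a_2 = floor((22 + 6)/17) = 1.
  m_3 = 17*1 - 6 = 11, d_3 = (512 - 11^2)/17 = 391/17 = 23, a_3 = floor((22 + 11)/23) = 1.
  m_4 = 23*1 - 11 = 12, d_4 = (512 - 12^2)/23 = 368/23 = 16, a_4 = floor((22 + 12)/16) = 2.
  m_5 = 16*2 - 12 = 20, d_5 = (512 - 20^2)/16 = 112/16 = 7, a_5 = floor((22 + 20)/7) = 6.
  m_6 = 7*6 - 20 = 22, d_6 = (512 - 22^2)/7 = 28/7 = 4, a_6 = floor((22 + 22)/4) = 11.
  m_7 = 4*11 - 22 = 22, d_7 = (512 - 22^2)/4 = 28/4 = 7, a_7 = floor((22 + 22)/7) = 6.
  m_8 = 7*6 - 22 = 20, d_8 = (512 - 20^2)/7 = 112/7 = 16, a_8 = floor((22 + 20)/16) = 2.
  m_9 = 16*2 - 20 = 12, d_9 = (512 - 12^2)/16 = 368/16 = 23, a_9 = floor((22 + 12)/23) = 1.
  m_10 = 23*1 - 12 = 11, d_10 = (512 - 11^2)/23 = 391/23 = 17, a_10 = floor((22 + 11)/17) = 1.
  m_11 = 17*1 - 11 = 6, d_11 = (512 - 6^2)/17 = 476/17 = 28, a_11 = floor((22 + 6)/28) = 1.
  m_12 = 28*1 - 6 = 22, d_12 = (512 - 22^2)/28 = 28/28 = 1, a_12 = floor((22 + 22)/1) = 44.
  m_13 = 1*44 - 22 = 22, d_13 = (512 - 22^2)/1 = 28/1 = 28: (m_13, d_13) = (m_1, d_1) = (22, 28), so from here the quotients repeat a_1, ..., a_12; the period length is 12.
So sqrt(512) = [22; (1, 1, 1, 2, 6, 11, 6, 2, 1, 1, 1, 44)] with period length k = 12.
k is even, so the fundamental solution of x^2 - 512y^2 = 1 is (p_{k-1}, q_{k-1}) = (p_11, q_11); compute convergents through index 11.
Convergents (p_i = a_i*p_{i-1} + p_{i-2}, q_i = a_i*q_{i-1} + q_{i-2} with p_{-2}=0, p_{-1}=1, q_{-2}=1, q_{-1}=0):
  i=0: a_0=22, p_0 = 22*1 + 0 = 22, q_0 = 22*0 + 1 = 1.
  i=1: a_1=1, p_1 = 1*22 + 1 = 23, q_1 = 1*1 + 0 = 1.
  i=2: a_2=1, p_2 = 1*23 + 22 = 45, q_2 = 1*1 + 1 = 2.
  i=3: a_3=1, p_3 = 1*45 + 23 = 68, q_3 = 1*2 + 1 = 3.
  i=4: a_4=2, p_4 = 2*68 + 45 = 181, q_4 = 2*3 + 2 = 8.
  i=5: a_5=6, p_5 = 6*181 + 68 = 1154, q_5 = 6*8 + 3 = 51.
  i=6: a_6=11, p_6 = 11*1154 + 181 = 12875, q_6 = 11*51 + 8 = 569.
  i=7: a_7=6, p_7 = 6*12875 + 1154 = 78404, q_7 = 6*569 + 51 = 3465.
  i=8: a_8=2, p_8 = 2*78404 + 12875 = 169683, q_8 = 2*3465 + 569 = 7499.
  i=9: a_9=1, p_9 = 1*169683 + 78404 = 248087, q_9 = 1*7499 + 3465 = 10964.
  i=10: a_10=1, p_10 = 1*248087 + 169683 = 417770, q_10 = 1*10964 + 7499 = 18463.
  i=11: a_11=1, p_11 = 1*417770 + 248087 = 665857, q_11 = 1*18463 + 10964 = 29427.
Check: 665857^2 - 512*29427^2 = 443365544449 - 443365544448 = 1, so (x, y) = (665857, 29427) solves the equation, and by the theorem it is the least positive solution.

(x, y) = (665857, 29427)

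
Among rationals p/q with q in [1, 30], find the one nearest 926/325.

57/20

Expand x = 926/325 as a continued fraction with the Euclidean algorithm:
  926 = 2*325 + 276, so a_0 = 2.
  325 = 1*276 + 49, so a_1 = 1.
  276 = 5*49 + 31, so a_2 = 5.
  49 = 1*31 + 18, so a_3 = 1.
  31 = 1*18 + 13, so a_4 = 1.
  18 = 1*13 + 5, so a_5 = 1.
  13 = 2*5 + 3, so a_6 = 2.
  5 = 1*3 + 2, so a_7 = 1.
  3 = 1*2 + 1, so a_8 = 1.
  2 = 2*1 + 0, so a_9 = 2.
so x = [2; 1, 5, 1, 1, 1, 2, 1, 1, 2].
Convergents (p_i = a_i*p_{i-1} + p_{i-2}, q_i = a_i*q_{i-1} + q_{i-2} with p_{-2}=0, p_{-1}=1, q_{-2}=1, q_{-1}=0), until the denominator exceeds 30:
  i=0: a_0=2, p_0 = 2*1 + 0 = 2, q_0 = 2*0 + 1 = 1.
  i=1: a_1=1, p_1 = 1*2 + 1 = 3, q_1 = 1*1 + 0 = 1.
  i=2: a_2=5, p_2 = 5*3 + 2 = 17, q_2 = 5*1 + 1 = 6.
  i=3: a_3=1, p_3 = 1*17 + 3 = 20, q_3 = 1*6 + 1 = 7.
  i=4: a_4=1, p_4 = 1*20 + 17 = 37, q_4 = 1*7 + 6 = 13.
  i=5: a_5=1, p_5 = 1*37 + 20 = 57, q_5 = 1*13 + 7 = 20.
  i=6: a_6=2, p_6 = 2*57 + 37 = 151, q_6 = 2*20 + 13 = 53.
q_6 = 53 > 30, so the last convergent with denominator <= 30 is p_5/q_5 = 57/20.
The closest fraction with denominator <= 30 is either p_5/q_5 or the intermediate fraction (k*p_5 + p_4)/(k*q_5 + q_4) with the largest k >= 1 whose denominator stays <= 30; these approach x as k grows, and every other convergent or intermediate fraction in range is farther away.
Largest k: floor((30 - q_4)/q_5) = floor((30 - 13)/20) = 0.
Since k = 0, no intermediate fraction beyond p_5/q_5 has denominator <= 30, so the convergent 57/20 is the closest (its error is |926*20 - 57*325|/(325*20) = 5/6500).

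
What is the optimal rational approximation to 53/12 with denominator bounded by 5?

Expand x = 53/12 as a continued fraction with the Euclidean algorithm:
  53 = 4*12 + 5, so a_0 = 4.
  12 = 2*5 + 2, so a_1 = 2.
  5 = 2*2 + 1, so a_2 = 2.
  2 = 2*1 + 0, so a_3 = 2.
so x = [4; 2, 2, 2].
Convergents (p_i = a_i*p_{i-1} + p_{i-2}, q_i = a_i*q_{i-1} + q_{i-2} with p_{-2}=0, p_{-1}=1, q_{-2}=1, q_{-1}=0), until the denominator exceeds 5:
  i=0: a_0=4, p_0 = 4*1 + 0 = 4, q_0 = 4*0 + 1 = 1.
  i=1: a_1=2, p_1 = 2*4 + 1 = 9, q_1 = 2*1 + 0 = 2.
  i=2: a_2=2, p_2 = 2*9 + 4 = 22, q_2 = 2*2 + 1 = 5.
  i=3: a_3=2, p_3 = 2*22 + 9 = 53, q_3 = 2*5 + 2 = 12.
q_3 = 12 > 5, so the last convergent with denominator <= 5 is p_2/q_2 = 22/5.
The closest fraction with denominator <= 5 is either p_2/q_2 or the intermediate fraction (k*p_2 + p_1)/(k*q_2 + q_1) with the largest k >= 1 whose denominator stays <= 5; these approach x as k grows, and every other convergent or intermediate fraction in range is farther away.
Largest k: floor((5 - q_1)/q_2) = floor((5 - 2)/5) = 0.
Since k = 0, no intermediate fraction beyond p_2/q_2 has denominator <= 5, so the convergent 22/5 is the closest (its error is |53*5 - 22*12|/(12*5) = 1/60).

22/5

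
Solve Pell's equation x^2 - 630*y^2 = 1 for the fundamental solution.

First expand sqrt(630) as a continued fraction. With x_i = (sqrt(630) + m_i)/d_i and (m_0, d_0) = (0, 1): a_0 = floor(sqrt(630)) = 25, since 25^2 = 625 <= 630 < 676 = 26^2.
Iterate m_{i+1} = d_i*a_i - m_i, d_{i+1} = (630 - m_{i+1}^2)/d_i, a_{i+1} = floor((a_0 + m_{i+1})/d_{i+1}):
  m_1 = 1*25 - 0 = 25, d_1 = (630 - 25^2)/1 = 5/1 = 5, a_1 = floor((25 + 25)/5) = 10.
  m_2 = 5*10 - 25 = 25, d_2 = (630 - 25^2)/5 = 5/5 = 1, a_2 = floor((25 + 25)/1) = 50.
  m_3 = 1*50 - 25 = 25, d_3 = (630 - 25^2)/1 = 5/1 = 5: (m_3, d_3) = (m_1, d_1) = (25, 5), so from here the quotients repeat a_1, a_2; the period length is 2.
So sqrt(630) = [25; (10, 50)] with period length k = 2.
k is even, so the fundamental solution of x^2 - 630y^2 = 1 is (p_{k-1}, q_{k-1}) = (p_1, q_1); compute convergents through index 1.
Convergents (p_i = a_i*p_{i-1} + p_{i-2}, q_i = a_i*q_{i-1} + q_{i-2} with p_{-2}=0, p_{-1}=1, q_{-2}=1, q_{-1}=0):
  i=0: a_0=25, p_0 = 25*1 + 0 = 25, q_0 = 25*0 + 1 = 1.
  i=1: a_1=10, p_1 = 10*25 + 1 = 251, q_1 = 10*1 + 0 = 10.
Check: 251^2 - 630*10^2 = 63001 - 63000 = 1, so (x, y) = (251, 10) solves the equation, and by the theorem it is the least positive solution.

(x, y) = (251, 10)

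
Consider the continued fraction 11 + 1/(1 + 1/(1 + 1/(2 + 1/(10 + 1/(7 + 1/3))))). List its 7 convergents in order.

11/1, 12/1, 23/2, 58/5, 603/52, 4279/369, 13440/1159

Using the convergent recurrence p_i = a_i*p_{i-1} + p_{i-2}, q_i = a_i*q_{i-1} + q_{i-2} with p_{-2}=0, p_{-1}=1, q_{-2}=1, q_{-1}=0:
  i=0: a_0=11, p_0 = 11*1 + 0 = 11, q_0 = 11*0 + 1 = 1.
  i=1: a_1=1, p_1 = 1*11 + 1 = 12, q_1 = 1*1 + 0 = 1.
  i=2: a_2=1, p_2 = 1*12 + 11 = 23, q_2 = 1*1 + 1 = 2.
  i=3: a_3=2, p_3 = 2*23 + 12 = 58, q_3 = 2*2 + 1 = 5.
  i=4: a_4=10, p_4 = 10*58 + 23 = 603, q_4 = 10*5 + 2 = 52.
  i=5: a_5=7, p_5 = 7*603 + 58 = 4279, q_5 = 7*52 + 5 = 369.
  i=6: a_6=3, p_6 = 3*4279 + 603 = 13440, q_6 = 3*369 + 52 = 1159.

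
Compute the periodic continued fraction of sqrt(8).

[2; (1, 4)]

Write x_i = (sqrt(8) + m_i)/d_i with (m_0, d_0) = (0, 1). a_0 = floor(sqrt(8)) = 2, since 2^2 = 4 <= 8 < 9 = 3^2.
Iterate m_{i+1} = d_i*a_i - m_i, d_{i+1} = (8 - m_{i+1}^2)/d_i, a_{i+1} = floor((a_0 + m_{i+1})/d_{i+1}):
  m_1 = 1*2 - 0 = 2, d_1 = (8 - 2^2)/1 = 4/1 = 4, a_1 = floor((2 + 2)/4) = 1.
  m_2 = 4*1 - 2 = 2, d_2 = (8 - 2^2)/4 = 4/4 = 1, a_2 = floor((2 + 2)/1) = 4.
  m_3 = 1*4 - 2 = 2, d_3 = (8 - 2^2)/1 = 4/1 = 4: (m_3, d_3) = (m_1, d_1) = (2, 4), so from here the quotients repeat a_1, a_2; the period length is 2.
Hence the expansion of sqrt(8) is a_0 = 2 followed by the repeating block 1, 4 (period 2).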